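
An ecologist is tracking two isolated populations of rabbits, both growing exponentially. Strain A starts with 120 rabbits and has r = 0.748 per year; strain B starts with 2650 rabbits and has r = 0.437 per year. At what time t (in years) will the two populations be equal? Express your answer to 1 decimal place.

10.0 years

Set 120·e^(0.748t) = 2650·e^(0.437t).
e^((0.748 − 0.437)t) = 2650/120 → e^(0.311·t) = 22.083.
0.311·t = ln(22.083) = 3.0948, so t = 3.0948/0.311 = 9.9512.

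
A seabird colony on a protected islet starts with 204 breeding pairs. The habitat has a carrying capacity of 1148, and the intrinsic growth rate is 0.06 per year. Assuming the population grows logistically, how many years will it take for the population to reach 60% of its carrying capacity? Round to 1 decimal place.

A = (K − N₀)/N₀ = (1148 − 204)/204 = 4.6275.
Solve 1148/(1 + 4.6275·e^(−0.06t)) = 688.8: 1 + 4.6275·e^(−0.06t) = 1.6667, so e^(−0.06t) = 0.144068.
−0.06·t = ln(0.144068) = -1.9375, so t = 1.9375/0.06 = 32.291.

32.3 years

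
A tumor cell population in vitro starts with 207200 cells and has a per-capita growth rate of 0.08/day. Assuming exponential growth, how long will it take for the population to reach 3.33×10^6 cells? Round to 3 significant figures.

Set N₀·e^(rt) = 3.33×10^6: e^(0.08·t) = 3.33×10^6/207200 = 16.071.
0.08·t = ln(16.071) = 2.777, so t = 2.777/0.08 = 34.713.

34.7 days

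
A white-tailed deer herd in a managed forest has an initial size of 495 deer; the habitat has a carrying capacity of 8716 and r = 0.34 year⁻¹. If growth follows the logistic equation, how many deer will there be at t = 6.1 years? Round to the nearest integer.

2823 deer

A = (K − N₀)/N₀ = (8716 − 495)/495 = 16.608.
N(t) = K/(1 + A·e^(−rt)) = 8716/(1 + 16.608×e^(−0.34×6.1)).
e^(−2.074) = 0.12568; denominator = 1 + 16.608×0.12568 = 3.0873.
N = 8716/3.0873 = 2823.14.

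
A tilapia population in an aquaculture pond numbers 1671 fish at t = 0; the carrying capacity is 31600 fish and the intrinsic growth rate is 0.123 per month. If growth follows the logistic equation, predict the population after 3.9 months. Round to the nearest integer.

A = (K − N₀)/N₀ = (31600 − 1671)/1671 = 17.911.
N(t) = K/(1 + A·e^(−rt)) = 31600/(1 + 17.911×e^(−0.123×3.9)).
e^(−0.4797) = 0.61897; denominator = 1 + 17.911×0.61897 = 12.086.
N = 31600/12.086 = 2614.54.

2615 fish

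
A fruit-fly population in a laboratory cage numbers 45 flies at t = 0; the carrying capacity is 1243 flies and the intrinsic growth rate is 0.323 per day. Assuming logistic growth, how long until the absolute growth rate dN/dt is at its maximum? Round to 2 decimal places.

10.16 days

Logistic growth is fastest at N = K/2 = 621.5.
A = (K − N₀)/N₀ = 26.622. Set K/(1 + A·e^(−rt)) = K/2 → A·e^(−rt) = 1.
e^(−0.323t) = 1/26.622 = 0.0375626, so t = ln(26.622)/0.323 = 3.2817/0.323 = 10.16.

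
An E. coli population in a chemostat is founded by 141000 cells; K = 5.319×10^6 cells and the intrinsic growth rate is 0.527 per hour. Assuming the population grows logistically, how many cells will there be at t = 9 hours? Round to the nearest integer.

A = (K − N₀)/N₀ = (5.319×10^6 − 141000)/141000 = 36.723.
N(t) = K/(1 + A·e^(−rt)) = 5.319×10^6/(1 + 36.723×e^(−0.527×9)).
e^(−4.743) = 0.0087125; denominator = 1 + 36.723×0.0087125 = 1.32.
N = 5.319×10^6/1.32 = 4.029693×10^6.

4029693 cells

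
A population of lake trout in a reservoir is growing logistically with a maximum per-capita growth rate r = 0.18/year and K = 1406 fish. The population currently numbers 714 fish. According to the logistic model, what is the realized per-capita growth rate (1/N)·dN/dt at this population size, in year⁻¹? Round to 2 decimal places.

0.09 per year

(1/N)·dN/dt = r(1 − N/K) = 0.18 × (1 − 714/1406).
= 0.18 × 0.49218 = 0.088592.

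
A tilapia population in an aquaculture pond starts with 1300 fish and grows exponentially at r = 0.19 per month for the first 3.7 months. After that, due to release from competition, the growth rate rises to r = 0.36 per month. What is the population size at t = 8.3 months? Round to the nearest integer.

Phase 1: N(3.7) = 1300·e^(0.19×3.7) = 1300·e^0.703 = 2625.74.
Phase 2 runs for 8.3 − 3.7 = 4.6 months at r = 0.36.
N(8.3) = 2625.74·e^(0.36×4.6) = 2625.74·e^1.656 = 13754.5.

13754 fish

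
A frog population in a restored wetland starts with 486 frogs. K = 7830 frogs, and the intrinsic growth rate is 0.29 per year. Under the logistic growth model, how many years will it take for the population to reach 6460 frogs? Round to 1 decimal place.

A = (K − N₀)/N₀ = (7830 − 486)/486 = 15.111.
Solve 7830/(1 + 15.111·e^(−0.29t)) = 6460: 1 + 15.111·e^(−0.29t) = 1.2121, so e^(−0.29t) = 0.0140343.
−0.29·t = ln(0.0140343) = -4.2662, so t = 4.2662/0.29 = 14.711.

14.7 years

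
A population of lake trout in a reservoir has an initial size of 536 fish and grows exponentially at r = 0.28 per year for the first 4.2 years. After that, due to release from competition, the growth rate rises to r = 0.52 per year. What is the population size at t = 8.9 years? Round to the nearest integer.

20013 fish

Phase 1: N(4.2) = 536·e^(0.28×4.2) = 536·e^1.176 = 1737.38.
Phase 2 runs for 8.9 − 4.2 = 4.7 years at r = 0.52.
N(8.9) = 1737.38·e^(0.52×4.7) = 1737.38·e^2.444 = 20012.9.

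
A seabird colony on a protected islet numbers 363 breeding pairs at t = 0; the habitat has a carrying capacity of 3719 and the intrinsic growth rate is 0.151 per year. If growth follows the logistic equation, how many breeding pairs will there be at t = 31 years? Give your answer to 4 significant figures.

3425 breeding pairs

A = (K − N₀)/N₀ = (3719 − 363)/363 = 9.2452.
N(t) = K/(1 + A·e^(−rt)) = 3719/(1 + 9.2452×e^(−0.151×31)).
e^(−4.681) = 0.0092697; denominator = 1 + 9.2452×0.0092697 = 1.0857.
N = 3719/1.0857 = 3425.44.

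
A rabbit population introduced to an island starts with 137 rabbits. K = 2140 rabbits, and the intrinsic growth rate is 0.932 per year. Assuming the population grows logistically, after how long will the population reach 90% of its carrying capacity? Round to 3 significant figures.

5.24 years

A = (K − N₀)/N₀ = (2140 − 137)/137 = 14.62.
Solve 2140/(1 + 14.62·e^(−0.932t)) = 1926: 1 + 14.62·e^(−0.932t) = 1.1111, so e^(−0.932t) = 0.00759971.
−0.932·t = ln(0.00759971) = -4.8796, so t = 4.8796/0.932 = 5.2357.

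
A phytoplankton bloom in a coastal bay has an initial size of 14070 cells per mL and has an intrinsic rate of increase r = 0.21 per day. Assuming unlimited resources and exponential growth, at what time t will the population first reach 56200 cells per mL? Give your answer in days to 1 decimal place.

Set N₀·e^(rt) = 56200: e^(0.21·t) = 56200/14070 = 3.9943.
0.21·t = ln(3.9943) = 1.3849, so t = 1.3849/0.21 = 6.5946.

6.6 days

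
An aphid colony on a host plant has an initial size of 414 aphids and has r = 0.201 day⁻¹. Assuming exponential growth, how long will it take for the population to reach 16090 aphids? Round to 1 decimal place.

Set N₀·e^(rt) = 16090: e^(0.201·t) = 16090/414 = 38.865.
0.201·t = ln(38.865) = 3.6601, so t = 3.6601/0.201 = 18.209.

18.2 days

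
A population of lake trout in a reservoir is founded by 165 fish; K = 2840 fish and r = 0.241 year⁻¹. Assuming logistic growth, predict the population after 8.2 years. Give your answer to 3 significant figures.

A = (K − N₀)/N₀ = (2840 − 165)/165 = 16.212.
N(t) = K/(1 + A·e^(−rt)) = 2840/(1 + 16.212×e^(−0.241×8.2)).
e^(−1.976) = 0.13859; denominator = 1 + 16.212×0.13859 = 3.2469.
N = 2840/3.2469 = 874.676.

875 fish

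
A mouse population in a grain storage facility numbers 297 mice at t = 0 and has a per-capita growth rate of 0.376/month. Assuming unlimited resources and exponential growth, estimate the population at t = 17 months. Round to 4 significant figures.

N(t) = N₀·e^(rt) = 297 × e^(0.376×17) = 297 × e^6.392.
e^6.392 ≈ 597.05, so N ≈ 297 × 597.05 = 177324.

177300 mice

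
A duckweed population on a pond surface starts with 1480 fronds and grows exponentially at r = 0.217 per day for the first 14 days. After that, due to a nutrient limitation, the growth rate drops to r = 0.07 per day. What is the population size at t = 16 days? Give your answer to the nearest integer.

Phase 1: N(14) = 1480·e^(0.217×14) = 1480·e^3.038 = 30877.9.
Phase 2 runs for 16 − 14 = 2 days at r = 0.07.
N(16) = 30877.9·e^(0.07×2) = 30877.9·e^0.14 = 35518.1.

35518 fronds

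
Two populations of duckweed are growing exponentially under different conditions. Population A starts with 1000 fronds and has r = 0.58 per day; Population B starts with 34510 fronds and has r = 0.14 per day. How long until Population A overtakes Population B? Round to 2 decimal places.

Set 1000·e^(0.58t) = 34510·e^(0.14t).
e^((0.58 − 0.14)t) = 34510/1000 → e^(0.44·t) = 34.51.
0.44·t = ln(34.51) = 3.5412, so t = 3.5412/0.44 = 8.0483.

8.05 days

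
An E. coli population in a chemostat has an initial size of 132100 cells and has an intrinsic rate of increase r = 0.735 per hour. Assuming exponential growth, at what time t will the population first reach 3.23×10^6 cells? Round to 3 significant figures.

4.35 hours

Set N₀·e^(rt) = 3.23×10^6: e^(0.735·t) = 3.23×10^6/132100 = 24.451.
0.735·t = ln(24.451) = 3.1967, so t = 3.1967/0.735 = 4.3492.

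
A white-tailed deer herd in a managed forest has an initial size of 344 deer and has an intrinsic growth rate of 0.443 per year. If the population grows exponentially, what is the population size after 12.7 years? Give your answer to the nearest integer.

95487 deer

N(t) = N₀·e^(rt) = 344 × e^(0.443×12.7) = 344 × e^5.626.
e^5.626 ≈ 277.58, so N ≈ 344 × 277.58 = 95486.6.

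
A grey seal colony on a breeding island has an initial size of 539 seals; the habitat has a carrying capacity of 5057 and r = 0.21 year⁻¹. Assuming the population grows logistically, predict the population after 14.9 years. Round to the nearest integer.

3700 seals

A = (K − N₀)/N₀ = (5057 − 539)/539 = 8.3822.
N(t) = K/(1 + A·e^(−rt)) = 5057/(1 + 8.3822×e^(−0.21×14.9)).
e^(−3.129) = 0.043762; denominator = 1 + 8.3822×0.043762 = 1.3668.
N = 5057/1.3668 = 3699.84.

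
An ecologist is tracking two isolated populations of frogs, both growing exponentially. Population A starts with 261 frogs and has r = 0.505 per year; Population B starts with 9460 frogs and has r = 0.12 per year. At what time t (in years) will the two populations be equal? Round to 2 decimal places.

9.33 years

Set 261·e^(0.505t) = 9460·e^(0.12t).
e^((0.505 − 0.12)t) = 9460/261 → e^(0.385·t) = 36.245.
0.385·t = ln(36.245) = 3.5903, so t = 3.5903/0.385 = 9.3255.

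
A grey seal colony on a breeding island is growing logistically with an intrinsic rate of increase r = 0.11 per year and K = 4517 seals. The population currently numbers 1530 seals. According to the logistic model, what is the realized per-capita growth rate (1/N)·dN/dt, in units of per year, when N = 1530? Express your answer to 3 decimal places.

(1/N)·dN/dt = r(1 − N/K) = 0.11 × (1 − 1530/4517).
= 0.11 × 0.66128 = 0.072741.

0.073 per year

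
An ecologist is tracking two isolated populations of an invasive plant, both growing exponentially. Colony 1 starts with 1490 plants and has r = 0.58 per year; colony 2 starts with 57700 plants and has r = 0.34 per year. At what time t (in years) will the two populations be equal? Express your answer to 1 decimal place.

Set 1490·e^(0.58t) = 57700·e^(0.34t).
e^((0.58 − 0.34)t) = 57700/1490 → e^(0.24·t) = 38.725.
0.24·t = ln(38.725) = 3.6565, so t = 3.6565/0.24 = 15.235.

15.2 years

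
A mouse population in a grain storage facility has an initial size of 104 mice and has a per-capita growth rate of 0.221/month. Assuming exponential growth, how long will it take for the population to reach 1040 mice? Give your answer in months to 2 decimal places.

10.42 months

Set N₀·e^(rt) = 1040: e^(0.221·t) = 1040/104 = 10.
0.221·t = ln(10) = 2.3026, so t = 2.3026/0.221 = 10.419.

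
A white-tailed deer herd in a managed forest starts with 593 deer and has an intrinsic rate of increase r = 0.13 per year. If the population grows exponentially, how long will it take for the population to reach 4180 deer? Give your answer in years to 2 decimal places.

15.02 years

Set N₀·e^(rt) = 4180: e^(0.13·t) = 4180/593 = 7.0489.
0.13·t = ln(7.0489) = 1.9529, so t = 1.9529/0.13 = 15.022.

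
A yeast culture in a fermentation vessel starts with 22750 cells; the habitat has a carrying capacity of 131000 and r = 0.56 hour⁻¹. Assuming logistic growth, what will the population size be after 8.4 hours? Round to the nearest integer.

125587 cells

A = (K − N₀)/N₀ = (131000 − 22750)/22750 = 4.7582.
N(t) = K/(1 + A·e^(−rt)) = 131000/(1 + 4.7582×e^(−0.56×8.4)).
e^(−4.704) = 0.009059; denominator = 1 + 4.7582×0.009059 = 1.0431.
N = 131000/1.0431 = 125587.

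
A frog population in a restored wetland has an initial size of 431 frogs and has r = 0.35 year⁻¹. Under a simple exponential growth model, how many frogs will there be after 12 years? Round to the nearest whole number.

N(t) = N₀·e^(rt) = 431 × e^(0.35×12) = 431 × e^4.2.
e^4.2 ≈ 66.686, so N ≈ 431 × 66.686 = 28741.8.

28742 frogs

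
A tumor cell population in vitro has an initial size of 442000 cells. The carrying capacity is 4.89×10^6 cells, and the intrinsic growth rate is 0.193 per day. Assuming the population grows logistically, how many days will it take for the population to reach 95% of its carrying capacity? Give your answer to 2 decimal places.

A = (K − N₀)/N₀ = (4.89×10^6 − 442000)/442000 = 10.063.
Solve 4.89×10^6/(1 + 10.063·e^(−0.193t)) = 4.6455×10^6: 1 + 10.063·e^(−0.193t) = 1.0526, so e^(−0.193t) = 0.00523003.
−0.193·t = ln(0.00523003) = -5.2533, so t = 5.2533/0.193 = 27.219.

27.22 days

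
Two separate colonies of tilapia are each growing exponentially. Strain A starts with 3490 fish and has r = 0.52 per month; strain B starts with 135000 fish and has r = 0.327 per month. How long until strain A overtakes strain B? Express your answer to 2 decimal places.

18.94 months

Set 3490·e^(0.52t) = 135000·e^(0.327t).
e^((0.52 − 0.327)t) = 135000/3490 → e^(0.193·t) = 38.682.
0.193·t = ln(38.682) = 3.6554, so t = 3.6554/0.193 = 18.94.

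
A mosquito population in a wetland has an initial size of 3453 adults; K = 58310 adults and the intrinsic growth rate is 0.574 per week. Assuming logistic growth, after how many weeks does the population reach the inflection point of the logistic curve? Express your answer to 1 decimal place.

Logistic growth is fastest at N = K/2 = 29155.
A = (K − N₀)/N₀ = 15.887. Set K/(1 + A·e^(−rt)) = K/2 → A·e^(−rt) = 1.
e^(−0.574t) = 1/15.887 = 0.0629455, so t = ln(15.887)/0.574 = 2.7655/0.574 = 4.8179.

4.8 weeks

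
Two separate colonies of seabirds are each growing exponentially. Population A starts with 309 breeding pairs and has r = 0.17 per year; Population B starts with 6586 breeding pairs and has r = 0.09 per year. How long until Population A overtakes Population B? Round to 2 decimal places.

Set 309·e^(0.17t) = 6586·e^(0.09t).
e^((0.17 − 0.09)t) = 6586/309 → e^(0.08·t) = 21.314.
0.08·t = ln(21.314) = 3.0594, so t = 3.0594/0.08 = 38.242.

38.24 years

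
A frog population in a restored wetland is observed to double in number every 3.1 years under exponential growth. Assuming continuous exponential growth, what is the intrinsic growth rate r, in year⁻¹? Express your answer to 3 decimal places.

0.224 per year

r = ln(2)/t_d = 0.6931/3.1 = 0.2236.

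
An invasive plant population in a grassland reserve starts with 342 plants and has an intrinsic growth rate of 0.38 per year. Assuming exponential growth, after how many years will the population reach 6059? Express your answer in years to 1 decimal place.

7.6 years

Set N₀·e^(rt) = 6059: e^(0.38·t) = 6059/342 = 17.716.
0.38·t = ln(17.716) = 2.8745, so t = 2.8745/0.38 = 7.5644.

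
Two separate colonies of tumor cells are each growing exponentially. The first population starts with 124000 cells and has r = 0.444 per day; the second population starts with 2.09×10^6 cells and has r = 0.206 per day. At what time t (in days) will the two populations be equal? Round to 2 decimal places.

11.87 days

Set 124000·e^(0.444t) = 2.09×10^6·e^(0.206t).
e^((0.444 − 0.206)t) = 2.09×10^6/124000 → e^(0.238·t) = 16.855.
0.238·t = ln(16.855) = 2.8246, so t = 2.8246/0.238 = 11.868.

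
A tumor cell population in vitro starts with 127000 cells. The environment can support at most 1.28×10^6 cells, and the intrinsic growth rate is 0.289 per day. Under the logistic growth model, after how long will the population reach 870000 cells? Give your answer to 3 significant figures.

A = (K − N₀)/N₀ = (1.28×10^6 − 127000)/127000 = 9.0787.
Solve 1.28×10^6/(1 + 9.0787·e^(−0.289t)) = 870000: 1 + 9.0787·e^(−0.289t) = 1.4713, so e^(−0.289t) = 0.0519086.
−0.289·t = ln(0.0519086) = -2.9583, so t = 2.9583/0.289 = 10.236.

10.2 days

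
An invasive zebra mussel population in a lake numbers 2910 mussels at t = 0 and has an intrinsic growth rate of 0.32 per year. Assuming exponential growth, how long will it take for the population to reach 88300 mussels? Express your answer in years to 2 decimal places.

Set N₀·e^(rt) = 88300: e^(0.32·t) = 88300/2910 = 30.344.
0.32·t = ln(30.344) = 3.4126, so t = 3.4126/0.32 = 10.664.

10.66 years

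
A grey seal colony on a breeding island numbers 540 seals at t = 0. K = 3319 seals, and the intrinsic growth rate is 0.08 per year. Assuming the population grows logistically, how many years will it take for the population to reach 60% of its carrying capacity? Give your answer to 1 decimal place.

A = (K − N₀)/N₀ = (3319 − 540)/540 = 5.1463.
Solve 3319/(1 + 5.1463·e^(−0.08t)) = 1991.4: 1 + 5.1463·e^(−0.08t) = 1.6667, so e^(−0.08t) = 0.129543.
−0.08·t = ln(0.129543) = -2.0437, so t = 2.0437/0.08 = 25.547.

25.5 years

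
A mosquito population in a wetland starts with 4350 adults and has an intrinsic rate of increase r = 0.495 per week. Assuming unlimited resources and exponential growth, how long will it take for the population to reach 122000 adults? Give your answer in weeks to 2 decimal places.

6.74 weeks

Set N₀·e^(rt) = 122000: e^(0.495·t) = 122000/4350 = 28.046.
0.495·t = ln(28.046) = 3.3338, so t = 3.3338/0.495 = 6.735.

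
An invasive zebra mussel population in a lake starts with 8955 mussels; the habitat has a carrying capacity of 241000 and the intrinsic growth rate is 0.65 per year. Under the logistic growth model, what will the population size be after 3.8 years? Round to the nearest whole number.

75506 mussels

A = (K − N₀)/N₀ = (241000 − 8955)/8955 = 25.912.
N(t) = K/(1 + A·e^(−rt)) = 241000/(1 + 25.912×e^(−0.65×3.8)).
e^(−2.47) = 0.084585; denominator = 1 + 25.912×0.084585 = 3.1918.
N = 241000/3.1918 = 75506.2.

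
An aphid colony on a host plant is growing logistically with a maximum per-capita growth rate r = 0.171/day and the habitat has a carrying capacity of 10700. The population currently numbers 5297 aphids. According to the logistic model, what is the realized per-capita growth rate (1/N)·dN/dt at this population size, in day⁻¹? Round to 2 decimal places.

(1/N)·dN/dt = r(1 − N/K) = 0.171 × (1 − 5297/10700).
= 0.171 × 0.50495 = 0.086347.

0.09 per day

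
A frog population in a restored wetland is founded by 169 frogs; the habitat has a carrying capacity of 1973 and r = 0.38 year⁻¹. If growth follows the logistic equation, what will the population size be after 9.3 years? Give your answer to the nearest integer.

1504 frogs

A = (K − N₀)/N₀ = (1973 − 169)/169 = 10.675.
N(t) = K/(1 + A·e^(−rt)) = 1973/(1 + 10.675×e^(−0.38×9.3)).
e^(−3.534) = 0.029188; denominator = 1 + 10.675×0.029188 = 1.3116.
N = 1973/1.3116 = 1504.31.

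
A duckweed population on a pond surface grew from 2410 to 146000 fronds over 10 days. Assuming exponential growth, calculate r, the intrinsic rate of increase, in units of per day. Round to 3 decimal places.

0.410 per day

From N(t) = N₀·e^(rt): e^(r·10) = 146000/2410 = 60.581.
r·10 = ln(60.581) = 4.104, so r = 4.104/10 = 0.4104.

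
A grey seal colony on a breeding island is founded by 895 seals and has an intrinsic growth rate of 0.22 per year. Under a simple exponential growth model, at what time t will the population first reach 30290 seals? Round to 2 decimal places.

Set N₀·e^(rt) = 30290: e^(0.22·t) = 30290/895 = 33.844.
0.22·t = ln(33.844) = 3.5217, so t = 3.5217/0.22 = 16.008.

16.01 years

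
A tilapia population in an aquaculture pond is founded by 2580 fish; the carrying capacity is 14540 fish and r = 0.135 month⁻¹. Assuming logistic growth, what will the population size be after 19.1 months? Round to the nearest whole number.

A = (K − N₀)/N₀ = (14540 − 2580)/2580 = 4.6357.
N(t) = K/(1 + A·e^(−rt)) = 14540/(1 + 4.6357×e^(−0.135×19.1)).
e^(−2.579) = 0.075888; denominator = 1 + 4.6357×0.075888 = 1.3518.
N = 14540/1.3518 = 10756.1.

10756 fish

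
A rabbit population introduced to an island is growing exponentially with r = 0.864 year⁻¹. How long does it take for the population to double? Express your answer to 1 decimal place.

Doubling time t_d = ln(2)/r = 0.6931/0.864 = 0.80225.

0.8 years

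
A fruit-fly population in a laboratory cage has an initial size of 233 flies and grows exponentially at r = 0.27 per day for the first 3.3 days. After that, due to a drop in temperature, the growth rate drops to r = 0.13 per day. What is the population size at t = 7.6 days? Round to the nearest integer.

993 flies

Phase 1: N(3.3) = 233·e^(0.27×3.3) = 233·e^0.891 = 567.953.
Phase 2 runs for 7.6 − 3.3 = 4.3 days at r = 0.13.
N(7.6) = 567.953·e^(0.13×4.3) = 567.953·e^0.559 = 993.306.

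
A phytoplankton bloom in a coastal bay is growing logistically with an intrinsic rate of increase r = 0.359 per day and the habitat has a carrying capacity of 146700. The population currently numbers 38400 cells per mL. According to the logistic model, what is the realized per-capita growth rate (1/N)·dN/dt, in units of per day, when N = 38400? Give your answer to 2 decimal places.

(1/N)·dN/dt = r(1 − N/K) = 0.359 × (1 − 38400/146700).
= 0.359 × 0.73824 = 0.26503.

0.27 per day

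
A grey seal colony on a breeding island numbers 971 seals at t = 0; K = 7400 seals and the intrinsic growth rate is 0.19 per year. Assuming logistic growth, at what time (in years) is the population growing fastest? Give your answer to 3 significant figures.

9.95 years

Logistic growth is fastest at N = K/2 = 3700.
A = (K − N₀)/N₀ = 6.621. Set K/(1 + A·e^(−rt)) = K/2 → A·e^(−rt) = 1.
e^(−0.19t) = 1/6.621 = 0.151034, so t = ln(6.621)/0.19 = 1.8902/0.19 = 9.9487.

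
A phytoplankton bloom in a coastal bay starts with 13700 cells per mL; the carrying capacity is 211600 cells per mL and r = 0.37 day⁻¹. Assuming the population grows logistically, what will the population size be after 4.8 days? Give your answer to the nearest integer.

A = (K − N₀)/N₀ = (211600 − 13700)/13700 = 14.445.
N(t) = K/(1 + A·e^(−rt)) = 211600/(1 + 14.445×e^(−0.37×4.8)).
e^(−1.776) = 0.16931; denominator = 1 + 14.445×0.16931 = 3.4458.
N = 211600/3.4458 = 61408.4.

61408 cells per mL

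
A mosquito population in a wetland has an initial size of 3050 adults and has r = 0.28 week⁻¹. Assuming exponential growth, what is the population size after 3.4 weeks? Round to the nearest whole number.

N(t) = N₀·e^(rt) = 3050 × e^(0.28×3.4) = 3050 × e^0.952.
e^0.952 ≈ 2.5909, so N ≈ 3050 × 2.5909 = 7902.2.

7902 adults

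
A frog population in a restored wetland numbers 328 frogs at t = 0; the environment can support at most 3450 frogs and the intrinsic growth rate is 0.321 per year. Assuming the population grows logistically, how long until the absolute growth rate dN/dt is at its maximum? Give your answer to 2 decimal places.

Logistic growth is fastest at N = K/2 = 1725.
A = (K − N₀)/N₀ = 9.5183. Set K/(1 + A·e^(−rt)) = K/2 → A·e^(−rt) = 1.
e^(−0.321t) = 1/9.5183 = 0.105061, so t = ln(9.5183)/0.321 = 2.2532/0.321 = 7.0194.

7.02 years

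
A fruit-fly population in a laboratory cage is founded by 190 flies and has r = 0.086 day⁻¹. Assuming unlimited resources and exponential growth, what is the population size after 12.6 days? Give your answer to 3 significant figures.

562 flies

N(t) = N₀·e^(rt) = 190 × e^(0.086×12.6) = 190 × e^1.084.
e^1.084 ≈ 2.9553, so N ≈ 190 × 2.9553 = 561.507.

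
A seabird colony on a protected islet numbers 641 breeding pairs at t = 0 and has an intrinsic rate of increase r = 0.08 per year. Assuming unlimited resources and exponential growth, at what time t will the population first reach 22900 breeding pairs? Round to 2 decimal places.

Set N₀·e^(rt) = 22900: e^(0.08·t) = 22900/641 = 35.725.
0.08·t = ln(35.725) = 3.5759, so t = 3.5759/0.08 = 44.698.

44.70 years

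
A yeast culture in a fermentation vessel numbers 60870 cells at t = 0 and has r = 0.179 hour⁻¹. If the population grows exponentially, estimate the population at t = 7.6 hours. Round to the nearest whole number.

237256 cells

N(t) = N₀·e^(rt) = 60870 × e^(0.179×7.6) = 60870 × e^1.36.
e^1.36 ≈ 3.8978, so N ≈ 60870 × 3.8978 = 237256.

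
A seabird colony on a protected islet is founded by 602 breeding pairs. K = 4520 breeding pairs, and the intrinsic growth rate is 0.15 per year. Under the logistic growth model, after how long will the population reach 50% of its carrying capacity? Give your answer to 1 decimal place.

12.5 years

A = (K − N₀)/N₀ = (4520 − 602)/602 = 6.5083.
Solve 4520/(1 + 6.5083·e^(−0.15t)) = 2260: 1 + 6.5083·e^(−0.15t) = 2, so e^(−0.15t) = 0.15365.
−0.15·t = ln(0.15365) = -1.8731, so t = 1.8731/0.15 = 12.487.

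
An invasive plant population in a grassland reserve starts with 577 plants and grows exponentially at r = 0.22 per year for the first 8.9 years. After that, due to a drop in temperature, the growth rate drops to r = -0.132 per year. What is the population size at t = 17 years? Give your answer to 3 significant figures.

Phase 1: N(8.9) = 577·e^(0.22×8.9) = 577·e^1.958 = 4088.13.
Phase 2 runs for 17 − 8.9 = 8.1 years at r = -0.132.
N(17) = 4088.13·e^(-0.132×8.1) = 4088.13·e^-1.069 = 1403.38.

1400 plants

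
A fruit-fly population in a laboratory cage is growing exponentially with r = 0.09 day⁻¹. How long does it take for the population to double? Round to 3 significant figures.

7.70 days

Doubling time t_d = ln(2)/r = 0.6931/0.09 = 7.7016.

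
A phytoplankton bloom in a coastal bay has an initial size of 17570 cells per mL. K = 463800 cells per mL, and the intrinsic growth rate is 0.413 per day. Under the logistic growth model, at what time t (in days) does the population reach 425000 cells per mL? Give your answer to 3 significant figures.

A = (K − N₀)/N₀ = (463800 − 17570)/17570 = 25.397.
Solve 463800/(1 + 25.397·e^(−0.413t)) = 425000: 1 + 25.397·e^(−0.413t) = 1.0913, so e^(−0.413t) = 0.00359464.
−0.413·t = ln(0.00359464) = -5.6283, so t = 5.6283/0.413 = 13.628.

13.6 days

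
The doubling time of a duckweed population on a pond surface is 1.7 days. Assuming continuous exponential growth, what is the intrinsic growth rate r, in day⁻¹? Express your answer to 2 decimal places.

0.41 per day

r = ln(2)/t_d = 0.6931/1.7 = 0.40773.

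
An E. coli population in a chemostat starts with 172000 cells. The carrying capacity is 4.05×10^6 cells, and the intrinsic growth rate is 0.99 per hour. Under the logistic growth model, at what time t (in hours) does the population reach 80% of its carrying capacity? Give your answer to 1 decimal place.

A = (K − N₀)/N₀ = (4.05×10^6 − 172000)/172000 = 22.547.
Solve 4.05×10^6/(1 + 22.547·e^(−0.99t)) = 3.24×10^6: 1 + 22.547·e^(−0.99t) = 1.25, so e^(−0.99t) = 0.0110882.
−0.99·t = ln(0.0110882) = -4.5019, so t = 4.5019/0.99 = 4.5473.

4.5 hours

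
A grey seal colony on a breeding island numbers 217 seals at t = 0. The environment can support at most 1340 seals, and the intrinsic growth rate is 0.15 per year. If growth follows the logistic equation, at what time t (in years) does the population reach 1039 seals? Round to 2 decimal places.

19.22 years

A = (K − N₀)/N₀ = (1340 − 217)/217 = 5.1751.
Solve 1340/(1 + 5.1751·e^(−0.15t)) = 1039: 1 + 5.1751·e^(−0.15t) = 1.2897, so e^(−0.15t) = 0.0559797.
−0.15·t = ln(0.0559797) = -2.8828, so t = 2.8828/0.15 = 19.218.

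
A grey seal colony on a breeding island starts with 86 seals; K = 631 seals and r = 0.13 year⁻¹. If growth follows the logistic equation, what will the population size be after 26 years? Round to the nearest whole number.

A = (K − N₀)/N₀ = (631 − 86)/86 = 6.3372.
N(t) = K/(1 + A·e^(−rt)) = 631/(1 + 6.3372×e^(−0.13×26)).
e^(−3.38) = 0.034047; denominator = 1 + 6.3372×0.034047 = 1.2158.
N = 631/1.2158 = 519.014.

519 seals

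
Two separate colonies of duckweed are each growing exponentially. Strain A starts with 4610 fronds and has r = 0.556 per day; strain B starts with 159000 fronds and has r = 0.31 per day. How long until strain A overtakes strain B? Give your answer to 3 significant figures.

14.4 days

Set 4610·e^(0.556t) = 159000·e^(0.31t).
e^((0.556 − 0.31)t) = 159000/4610 → e^(0.246·t) = 34.49.
0.246·t = ln(34.49) = 3.5407, so t = 3.5407/0.246 = 14.393.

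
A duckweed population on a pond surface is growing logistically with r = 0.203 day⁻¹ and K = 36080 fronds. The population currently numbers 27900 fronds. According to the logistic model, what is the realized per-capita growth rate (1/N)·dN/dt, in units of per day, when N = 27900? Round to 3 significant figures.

0.0460 per day

(1/N)·dN/dt = r(1 − N/K) = 0.203 × (1 − 27900/36080).
= 0.203 × 0.22672 = 0.046024.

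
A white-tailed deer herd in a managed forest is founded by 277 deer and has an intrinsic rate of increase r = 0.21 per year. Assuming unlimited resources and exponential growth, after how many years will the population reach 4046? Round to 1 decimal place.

Set N₀·e^(rt) = 4046: e^(0.21·t) = 4046/277 = 14.606.
0.21·t = ln(14.606) = 2.6815, so t = 2.6815/0.21 = 12.769.

12.8 years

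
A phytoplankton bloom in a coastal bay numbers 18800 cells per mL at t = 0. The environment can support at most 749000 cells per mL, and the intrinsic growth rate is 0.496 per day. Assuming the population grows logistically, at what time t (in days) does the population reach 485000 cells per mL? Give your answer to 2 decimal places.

8.60 days

A = (K − N₀)/N₀ = (749000 − 18800)/18800 = 38.84.
Solve 749000/(1 + 38.84·e^(−0.496t)) = 485000: 1 + 38.84·e^(−0.496t) = 1.5443, so e^(−0.496t) = 0.0140145.
−0.496·t = ln(0.0140145) = -4.2677, so t = 4.2677/0.496 = 8.6042.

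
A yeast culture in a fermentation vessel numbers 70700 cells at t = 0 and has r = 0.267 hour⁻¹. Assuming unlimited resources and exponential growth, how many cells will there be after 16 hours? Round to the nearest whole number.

5066703 cells

N(t) = N₀·e^(rt) = 70700 × e^(0.267×16) = 70700 × e^4.272.
e^4.272 ≈ 71.665, so N ≈ 70700 × 71.665 = 5.066703×10^6.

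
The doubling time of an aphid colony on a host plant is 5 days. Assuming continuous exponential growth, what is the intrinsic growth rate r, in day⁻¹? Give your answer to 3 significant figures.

r = ln(2)/t_d = 0.6931/5 = 0.13863.

0.139 per day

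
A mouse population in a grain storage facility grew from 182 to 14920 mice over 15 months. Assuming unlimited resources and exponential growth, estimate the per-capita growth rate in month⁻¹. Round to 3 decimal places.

From N(t) = N₀·e^(rt): e^(r·15) = 14920/182 = 81.978.
r·15 = ln(81.978) = 4.4065, so r = 4.4065/15 = 0.29376.

0.294 per month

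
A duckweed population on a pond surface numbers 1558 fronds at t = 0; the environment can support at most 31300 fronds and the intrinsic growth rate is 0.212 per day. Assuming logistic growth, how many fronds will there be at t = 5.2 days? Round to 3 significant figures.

A = (K − N₀)/N₀ = (31300 − 1558)/1558 = 19.09.
N(t) = K/(1 + A·e^(−rt)) = 31300/(1 + 19.09×e^(−0.212×5.2)).
e^(−1.102) = 0.33207; denominator = 1 + 19.09×0.33207 = 7.3392.
N = 31300/7.3392 = 4264.75.

4260 fronds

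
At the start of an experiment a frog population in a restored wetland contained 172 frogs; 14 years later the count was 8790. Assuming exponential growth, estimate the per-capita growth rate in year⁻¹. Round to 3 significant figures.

0.281 per year

From N(t) = N₀·e^(rt): e^(r·14) = 8790/172 = 51.105.
r·14 = ln(51.105) = 3.9339, so r = 3.9339/14 = 0.28099.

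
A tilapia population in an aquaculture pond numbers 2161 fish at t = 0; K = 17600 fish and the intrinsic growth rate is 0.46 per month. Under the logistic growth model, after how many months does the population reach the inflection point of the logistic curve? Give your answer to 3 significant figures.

4.27 months

Logistic growth is fastest at N = K/2 = 8800.
A = (K − N₀)/N₀ = 7.1444. Set K/(1 + A·e^(−rt)) = K/2 → A·e^(−rt) = 1.
e^(−0.46t) = 1/7.1444 = 0.13997, so t = ln(7.1444)/0.46 = 1.9663/0.46 = 4.2746.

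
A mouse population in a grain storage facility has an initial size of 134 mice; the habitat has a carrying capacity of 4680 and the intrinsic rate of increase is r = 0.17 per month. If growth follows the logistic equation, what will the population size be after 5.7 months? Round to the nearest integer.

A = (K − N₀)/N₀ = (4680 − 134)/134 = 33.925.
N(t) = K/(1 + A·e^(−rt)) = 4680/(1 + 33.925×e^(−0.17×5.7)).
e^(−0.969) = 0.37946; denominator = 1 + 33.925×0.37946 = 13.873.
N = 4680/13.873 = 337.336.

337 mice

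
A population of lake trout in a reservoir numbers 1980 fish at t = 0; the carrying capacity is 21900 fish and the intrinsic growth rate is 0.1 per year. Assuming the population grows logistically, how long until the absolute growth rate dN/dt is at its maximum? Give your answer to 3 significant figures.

23.1 years

Logistic growth is fastest at N = K/2 = 10950.
A = (K − N₀)/N₀ = 10.061. Set K/(1 + A·e^(−rt)) = K/2 → A·e^(−rt) = 1.
e^(−0.1t) = 1/10.061 = 0.0993976, so t = ln(10.061)/0.1 = 2.3086/0.1 = 23.086.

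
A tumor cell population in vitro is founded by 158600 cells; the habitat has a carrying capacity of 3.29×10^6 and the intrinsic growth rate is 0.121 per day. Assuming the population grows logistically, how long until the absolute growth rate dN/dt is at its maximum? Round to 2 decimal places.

Logistic growth is fastest at N = K/2 = 1.645×10^6.
A = (K − N₀)/N₀ = 19.744. Set K/(1 + A·e^(−rt)) = K/2 → A·e^(−rt) = 1.
e^(−0.121t) = 1/19.744 = 0.0506483, so t = ln(19.744)/0.121 = 2.9829/0.121 = 24.652.

24.65 days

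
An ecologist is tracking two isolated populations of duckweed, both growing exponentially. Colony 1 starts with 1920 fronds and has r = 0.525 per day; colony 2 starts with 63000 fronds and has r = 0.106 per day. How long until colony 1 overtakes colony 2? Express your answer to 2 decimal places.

8.33 days

Set 1920·e^(0.525t) = 63000·e^(0.106t).
e^((0.525 − 0.106)t) = 63000/1920 → e^(0.419·t) = 32.812.
0.419·t = ln(32.812) = 3.4908, so t = 3.4908/0.419 = 8.3313.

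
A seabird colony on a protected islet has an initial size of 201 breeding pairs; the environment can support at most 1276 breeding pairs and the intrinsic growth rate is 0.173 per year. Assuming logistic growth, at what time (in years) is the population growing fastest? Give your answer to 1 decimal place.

Logistic growth is fastest at N = K/2 = 638.
A = (K − N₀)/N₀ = 5.3483. Set K/(1 + A·e^(−rt)) = K/2 → A·e^(−rt) = 1.
e^(−0.173t) = 1/5.3483 = 0.186977, so t = ln(5.3483)/0.173 = 1.6768/0.173 = 9.6923.

9.7 years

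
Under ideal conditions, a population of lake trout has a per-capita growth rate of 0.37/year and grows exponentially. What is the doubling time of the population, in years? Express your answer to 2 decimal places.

1.87 years

Doubling time t_d = ln(2)/r = 0.6931/0.37 = 1.8734.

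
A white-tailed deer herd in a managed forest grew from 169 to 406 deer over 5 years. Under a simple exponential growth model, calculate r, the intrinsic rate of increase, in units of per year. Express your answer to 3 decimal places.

From N(t) = N₀·e^(rt): e^(r·5) = 406/169 = 2.4024.
r·5 = ln(2.4024) = 0.87645, so r = 0.87645/5 = 0.17529.

0.175 per year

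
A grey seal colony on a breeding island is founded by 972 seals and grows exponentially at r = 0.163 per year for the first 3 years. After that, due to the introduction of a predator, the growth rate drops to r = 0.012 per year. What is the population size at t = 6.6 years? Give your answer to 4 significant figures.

Phase 1: N(3) = 972·e^(0.163×3) = 972·e^0.489 = 1585.03.
Phase 2 runs for 6.6 − 3 = 3.6 years at r = 0.012.
N(6.6) = 1585.03·e^(0.012×3.6) = 1585.03·e^0.0432 = 1655.

1655 seals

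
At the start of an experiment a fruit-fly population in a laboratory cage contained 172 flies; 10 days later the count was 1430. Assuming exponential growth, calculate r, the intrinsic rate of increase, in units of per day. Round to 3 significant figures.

From N(t) = N₀·e^(rt): e^(r·10) = 1430/172 = 8.314.
r·10 = ln(8.314) = 2.1179, so r = 2.1179/10 = 0.21179.

0.212 per day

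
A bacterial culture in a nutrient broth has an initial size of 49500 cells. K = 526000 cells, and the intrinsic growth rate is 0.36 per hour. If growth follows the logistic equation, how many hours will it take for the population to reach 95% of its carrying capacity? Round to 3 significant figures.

14.5 hours

A = (K − N₀)/N₀ = (526000 − 49500)/49500 = 9.6263.
Solve 526000/(1 + 9.6263·e^(−0.36t)) = 499700: 1 + 9.6263·e^(−0.36t) = 1.0526, so e^(−0.36t) = 0.0054675.
−0.36·t = ln(0.0054675) = -5.2089, so t = 5.2089/0.36 = 14.469.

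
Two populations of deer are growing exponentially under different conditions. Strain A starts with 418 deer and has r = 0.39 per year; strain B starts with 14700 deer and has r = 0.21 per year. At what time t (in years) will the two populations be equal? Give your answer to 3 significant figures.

Set 418·e^(0.39t) = 14700·e^(0.21t).
e^((0.39 − 0.21)t) = 14700/418 → e^(0.18·t) = 35.167.
0.18·t = ln(35.167) = 3.5601, so t = 3.5601/0.18 = 19.778.

19.8 years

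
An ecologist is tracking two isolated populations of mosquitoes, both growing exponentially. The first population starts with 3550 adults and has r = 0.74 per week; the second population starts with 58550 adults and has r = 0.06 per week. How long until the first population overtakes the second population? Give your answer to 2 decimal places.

Set 3550·e^(0.74t) = 58550·e^(0.06t).
e^((0.74 − 0.06)t) = 58550/3550 → e^(0.68·t) = 16.493.
0.68·t = ln(16.493) = 2.8029, so t = 2.8029/0.68 = 4.122.

4.12 weeks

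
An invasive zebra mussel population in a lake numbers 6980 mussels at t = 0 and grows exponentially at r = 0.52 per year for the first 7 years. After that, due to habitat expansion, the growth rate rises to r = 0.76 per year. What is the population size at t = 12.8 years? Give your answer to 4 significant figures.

Phase 1: N(7) = 6980·e^(0.52×7) = 6980·e^3.64 = 265881.
Phase 2 runs for 12.8 − 7 = 5.8 years at r = 0.76.
N(12.8) = 265881·e^(0.76×5.8) = 265881·e^4.408 = 2.183018×10^7.

21830000 mussels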